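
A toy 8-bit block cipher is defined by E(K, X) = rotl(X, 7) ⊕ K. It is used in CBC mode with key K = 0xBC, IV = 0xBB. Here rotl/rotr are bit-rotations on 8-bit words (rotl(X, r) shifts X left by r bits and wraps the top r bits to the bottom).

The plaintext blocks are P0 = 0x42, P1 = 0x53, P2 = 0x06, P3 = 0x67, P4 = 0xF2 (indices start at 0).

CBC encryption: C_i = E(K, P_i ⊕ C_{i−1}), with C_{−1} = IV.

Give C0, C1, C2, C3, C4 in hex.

C0: P0 ⊕ 0xBB = 0xF9; E(K, 0xF9) = 0x40.
C1: P1 ⊕ 0x40 = 0x13; E(K, 0x13) = 0x35.
C2: P2 ⊕ 0x35 = 0x33; E(K, 0x33) = 0x25.
C3: P3 ⊕ 0x25 = 0x42; E(K, 0x42) = 0x9D.
C4: P4 ⊕ 0x9D = 0x6F; E(K, 0x6F) = 0x0B.

C0 = 0x40, C1 = 0x35, C2 = 0x25, C3 = 0x9D, C4 = 0x0B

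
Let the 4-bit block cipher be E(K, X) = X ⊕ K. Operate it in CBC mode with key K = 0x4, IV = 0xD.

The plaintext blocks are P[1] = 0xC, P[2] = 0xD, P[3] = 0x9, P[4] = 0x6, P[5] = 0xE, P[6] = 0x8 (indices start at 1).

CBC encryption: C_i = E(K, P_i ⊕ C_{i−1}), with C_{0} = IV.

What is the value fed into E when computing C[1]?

0x1

C[1]: P[1] ⊕ 0xD = 0x1; E(K, 0x1) = 0x5.
So the input to E for block [1] is 0x1.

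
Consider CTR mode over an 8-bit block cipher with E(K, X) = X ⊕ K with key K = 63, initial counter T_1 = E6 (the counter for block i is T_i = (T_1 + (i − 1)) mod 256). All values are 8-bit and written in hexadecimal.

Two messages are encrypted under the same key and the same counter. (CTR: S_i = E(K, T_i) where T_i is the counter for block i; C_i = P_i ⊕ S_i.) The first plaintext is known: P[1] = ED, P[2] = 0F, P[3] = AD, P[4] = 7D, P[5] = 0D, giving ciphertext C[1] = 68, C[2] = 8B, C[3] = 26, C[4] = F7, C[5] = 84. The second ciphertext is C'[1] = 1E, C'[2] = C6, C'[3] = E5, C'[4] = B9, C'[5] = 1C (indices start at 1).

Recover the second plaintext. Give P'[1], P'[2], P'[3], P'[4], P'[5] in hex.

P'[1] = 9B, P'[2] = 42, P'[3] = 6E, P'[4] = 33, P'[5] = 95

In CTR with a reused counter, both messages share the same keystream S_i, so C_i ⊕ C'_i = P_i ⊕ P'_i and thus P'_i = P_i ⊕ C_i ⊕ C'_i.
P'[1]: ED ⊕ 68 ⊕ 1E = 9B.
P'[2]: 0F ⊕ 8B ⊕ C6 = 42.
P'[3]: AD ⊕ 26 ⊕ E5 = 6E.
P'[4]: 7D ⊕ F7 ⊕ B9 = 33.
P'[5]: 0D ⊕ 84 ⊕ 1C = 95.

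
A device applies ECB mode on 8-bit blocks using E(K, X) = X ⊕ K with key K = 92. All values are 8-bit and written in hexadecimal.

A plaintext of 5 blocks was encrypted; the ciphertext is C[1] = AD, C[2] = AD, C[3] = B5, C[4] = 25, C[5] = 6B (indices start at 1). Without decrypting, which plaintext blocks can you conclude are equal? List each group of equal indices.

ECB encrypts each block independently with the same key, so equal ciphertext blocks imply equal plaintext blocks.
C[1] = C[2] = AD, so P[1] = P[2].

P[1] = P[2]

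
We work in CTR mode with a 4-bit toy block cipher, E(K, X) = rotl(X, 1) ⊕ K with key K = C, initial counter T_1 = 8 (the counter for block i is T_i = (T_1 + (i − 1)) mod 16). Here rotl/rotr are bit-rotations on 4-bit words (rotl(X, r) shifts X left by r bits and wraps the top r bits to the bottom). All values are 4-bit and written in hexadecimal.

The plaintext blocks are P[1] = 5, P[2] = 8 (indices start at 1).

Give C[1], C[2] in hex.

C[1] = 8, C[2] = 7

CTR encryption: S_i = E(K, T_i) where T_i is the counter for block i; C_i = P_i ⊕ S_i.
C[1]: T = 8, S = E(K, T) = D; 5 ⊕ D = 8.
C[2]: T = 9, S = E(K, T) = F; 8 ⊕ F = 7.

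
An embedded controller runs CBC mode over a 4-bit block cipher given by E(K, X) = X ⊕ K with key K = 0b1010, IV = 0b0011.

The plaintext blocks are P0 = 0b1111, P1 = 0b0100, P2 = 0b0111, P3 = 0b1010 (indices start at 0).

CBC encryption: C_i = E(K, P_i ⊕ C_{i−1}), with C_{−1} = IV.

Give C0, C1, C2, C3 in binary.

C0 = 0b0110, C1 = 0b1000, C2 = 0b0101, C3 = 0b0101

C0: P0 ⊕ 0b0011 = 0b1100; E(K, 0b1100) = 0b0110.
C1: P1 ⊕ 0b0110 = 0b0010; E(K, 0b0010) = 0b1000.
C2: P2 ⊕ 0b1000 = 0b1111; E(K, 0b1111) = 0b0101.
C3: P3 ⊕ 0b0101 = 0b1111; E(K, 0b1111) = 0b0101.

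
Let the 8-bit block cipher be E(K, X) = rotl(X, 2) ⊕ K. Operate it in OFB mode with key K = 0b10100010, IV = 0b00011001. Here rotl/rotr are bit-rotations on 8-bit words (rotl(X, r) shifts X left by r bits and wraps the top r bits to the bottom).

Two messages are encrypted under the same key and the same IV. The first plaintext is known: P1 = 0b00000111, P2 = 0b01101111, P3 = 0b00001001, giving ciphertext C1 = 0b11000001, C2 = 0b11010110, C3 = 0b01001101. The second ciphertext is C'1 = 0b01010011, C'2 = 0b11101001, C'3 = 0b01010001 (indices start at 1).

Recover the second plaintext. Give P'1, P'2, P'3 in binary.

In OFB with a reused IV, both messages share the same keystream S_i, so C_i ⊕ C'_i = P_i ⊕ P'_i and thus P'_i = P_i ⊕ C_i ⊕ C'_i.
P'1: 0b00000111 ⊕ 0b11000001 ⊕ 0b01010011 = 0b10010101.
P'2: 0b01101111 ⊕ 0b11010110 ⊕ 0b11101001 = 0b01010000.
P'3: 0b00001001 ⊕ 0b01001101 ⊕ 0b01010001 = 0b00010101.

P'1 = 0b10010101, P'2 = 0b01010000, P'3 = 0b00010101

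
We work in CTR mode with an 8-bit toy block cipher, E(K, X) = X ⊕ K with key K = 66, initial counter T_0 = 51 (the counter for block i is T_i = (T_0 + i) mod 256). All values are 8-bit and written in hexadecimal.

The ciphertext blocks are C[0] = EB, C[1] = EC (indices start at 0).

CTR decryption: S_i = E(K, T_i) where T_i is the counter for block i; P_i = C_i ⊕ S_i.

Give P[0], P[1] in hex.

P[0] = DC, P[1] = D8

P[0]: T = 51, S = E(K, T) = 37; EB ⊕ 37 = DC.
P[1]: T = 52, S = E(K, T) = 34; EC ⊕ 34 = D8.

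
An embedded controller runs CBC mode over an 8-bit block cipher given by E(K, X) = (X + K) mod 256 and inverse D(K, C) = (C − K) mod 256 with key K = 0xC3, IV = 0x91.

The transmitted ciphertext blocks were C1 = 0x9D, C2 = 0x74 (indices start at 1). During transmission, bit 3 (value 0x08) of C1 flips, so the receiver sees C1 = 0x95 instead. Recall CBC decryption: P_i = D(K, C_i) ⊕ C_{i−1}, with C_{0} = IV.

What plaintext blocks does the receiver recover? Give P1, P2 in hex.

P1 = 0x43, P2 = 0x24

Only C1 changed, to 0x95. In CBC, a change in C_i garbles P_i and flips the same bit in P_{i+1}. Decrypting the received ciphertext:
P1: D(K, 0x95) = 0xD2; 0xD2 ⊕ 0x91 = 0x43.
P2: D(K, 0x74) = 0xB1; 0xB1 ⊕ 0x95 = 0x24.
Blocks that differ from the original plaintext: P1, P2.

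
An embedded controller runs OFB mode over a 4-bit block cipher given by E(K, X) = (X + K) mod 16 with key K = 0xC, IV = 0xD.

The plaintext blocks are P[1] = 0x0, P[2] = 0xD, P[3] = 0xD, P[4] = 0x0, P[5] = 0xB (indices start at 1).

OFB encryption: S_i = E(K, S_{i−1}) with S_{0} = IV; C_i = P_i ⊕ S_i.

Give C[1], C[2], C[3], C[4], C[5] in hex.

C[1] = 0x9, C[2] = 0x8, C[3] = 0xC, C[4] = 0xD, C[5] = 0x2

C[1]: S = E(K, 0xD) = 0x9; 0x0 ⊕ 0x9 = 0x9.
C[2]: S = E(K, 0x9) = 0x5; 0xD ⊕ 0x5 = 0x8.
C[3]: S = E(K, 0x5) = 0x1; 0xD ⊕ 0x1 = 0xC.
C[4]: S = E(K, 0x1) = 0xD; 0x0 ⊕ 0xD = 0xD.
C[5]: S = E(K, 0xD) = 0x9; 0xB ⊕ 0x9 = 0x2.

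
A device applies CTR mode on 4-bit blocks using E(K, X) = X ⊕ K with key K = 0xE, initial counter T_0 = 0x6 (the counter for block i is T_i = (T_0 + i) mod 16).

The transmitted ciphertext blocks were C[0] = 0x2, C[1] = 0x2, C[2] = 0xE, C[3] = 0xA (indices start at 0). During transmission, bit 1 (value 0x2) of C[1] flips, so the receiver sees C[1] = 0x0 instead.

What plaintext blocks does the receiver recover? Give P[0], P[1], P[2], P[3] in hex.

CTR decryption: S_i = E(K, T_i) where T_i is the counter for block i; P_i = C_i ⊕ S_i.
Only C[1] changed, to 0x0. In CTR, a change in C_i flips the same bit in P_i only; the keystream is unaffected. Decrypting the received ciphertext:
P[0]: T = 0x6, S = E(K, T) = 0x8; 0x2 ⊕ 0x8 = 0xA.
P[1]: T = 0x7, S = E(K, T) = 0x9; 0x0 ⊕ 0x9 = 0x9.
P[2]: T = 0x8, S = E(K, T) = 0x6; 0xE ⊕ 0x6 = 0x8.
P[3]: T = 0x9, S = E(K, T) = 0x7; 0xA ⊕ 0x7 = 0xD.
Blocks that differ from the original plaintext: P[1].

P[0] = 0xA, P[1] = 0x9, P[2] = 0x8, P[3] = 0xD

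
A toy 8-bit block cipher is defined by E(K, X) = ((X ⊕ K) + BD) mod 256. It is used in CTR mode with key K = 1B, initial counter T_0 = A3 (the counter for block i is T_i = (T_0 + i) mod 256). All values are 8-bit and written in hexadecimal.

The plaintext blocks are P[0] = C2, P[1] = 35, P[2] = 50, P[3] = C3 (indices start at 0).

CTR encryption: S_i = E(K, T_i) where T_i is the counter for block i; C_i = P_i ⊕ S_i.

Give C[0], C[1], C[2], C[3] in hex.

C[0] = B7, C[1] = 49, C[2] = 2B, C[3] = B9

C[0]: T = A3, S = E(K, T) = 75; C2 ⊕ 75 = B7.
C[1]: T = A4, S = E(K, T) = 7C; 35 ⊕ 7C = 49.
C[2]: T = A5, S = E(K, T) = 7B; 50 ⊕ 7B = 2B.
C[3]: T = A6, S = E(K, T) = 7A; C3 ⊕ 7A = B9.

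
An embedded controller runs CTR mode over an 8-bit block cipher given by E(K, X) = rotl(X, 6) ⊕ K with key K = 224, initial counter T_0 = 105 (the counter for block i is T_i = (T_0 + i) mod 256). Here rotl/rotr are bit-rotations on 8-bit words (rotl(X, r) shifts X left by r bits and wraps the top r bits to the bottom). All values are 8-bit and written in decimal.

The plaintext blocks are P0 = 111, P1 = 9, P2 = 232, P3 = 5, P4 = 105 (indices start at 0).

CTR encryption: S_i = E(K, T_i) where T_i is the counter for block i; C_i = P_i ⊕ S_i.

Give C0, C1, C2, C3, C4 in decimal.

C0: T = 105, S = E(K, T) = 186; 111 ⊕ 186 = 213.
C1: T = 106, S = E(K, T) = 122; 9 ⊕ 122 = 115.
C2: T = 107, S = E(K, T) = 58; 232 ⊕ 58 = 210.
C3: T = 108, S = E(K, T) = 251; 5 ⊕ 251 = 254.
C4: T = 109, S = E(K, T) = 187; 105 ⊕ 187 = 210.

C0 = 213, C1 = 115, C2 = 210, C3 = 254, C4 = 210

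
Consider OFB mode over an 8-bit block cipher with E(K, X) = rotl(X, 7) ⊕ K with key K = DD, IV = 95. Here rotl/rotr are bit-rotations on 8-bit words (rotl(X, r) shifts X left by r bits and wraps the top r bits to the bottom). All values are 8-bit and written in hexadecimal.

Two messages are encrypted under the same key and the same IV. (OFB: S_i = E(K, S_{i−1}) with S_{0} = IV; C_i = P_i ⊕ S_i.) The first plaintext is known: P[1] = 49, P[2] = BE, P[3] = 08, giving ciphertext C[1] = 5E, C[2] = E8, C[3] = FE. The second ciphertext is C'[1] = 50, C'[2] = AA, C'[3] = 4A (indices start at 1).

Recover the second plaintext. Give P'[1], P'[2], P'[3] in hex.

In OFB with a reused IV, both messages share the same keystream S_i, so C_i ⊕ C'_i = P_i ⊕ P'_i and thus P'_i = P_i ⊕ C_i ⊕ C'_i.
P'[1]: 49 ⊕ 5E ⊕ 50 = 47.
P'[2]: BE ⊕ E8 ⊕ AA = FC.
P'[3]: 08 ⊕ FE ⊕ 4A = BC.

P'[1] = 47, P'[2] = FC, P'[3] = BC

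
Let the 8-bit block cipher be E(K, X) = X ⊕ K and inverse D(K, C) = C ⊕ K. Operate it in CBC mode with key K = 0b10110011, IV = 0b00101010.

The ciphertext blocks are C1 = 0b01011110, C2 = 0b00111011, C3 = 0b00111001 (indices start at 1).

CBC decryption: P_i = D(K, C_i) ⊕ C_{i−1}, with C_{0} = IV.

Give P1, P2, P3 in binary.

P1 = 0b11000111, P2 = 0b11010110, P3 = 0b10110001

P1: D(K, 0b01011110) = 0b11101101; 0b11101101 ⊕ 0b00101010 = 0b11000111.
P2: D(K, 0b00111011) = 0b10001000; 0b10001000 ⊕ 0b01011110 = 0b11010110.
P3: D(K, 0b00111001) = 0b10001010; 0b10001010 ⊕ 0b00111011 = 0b10110001.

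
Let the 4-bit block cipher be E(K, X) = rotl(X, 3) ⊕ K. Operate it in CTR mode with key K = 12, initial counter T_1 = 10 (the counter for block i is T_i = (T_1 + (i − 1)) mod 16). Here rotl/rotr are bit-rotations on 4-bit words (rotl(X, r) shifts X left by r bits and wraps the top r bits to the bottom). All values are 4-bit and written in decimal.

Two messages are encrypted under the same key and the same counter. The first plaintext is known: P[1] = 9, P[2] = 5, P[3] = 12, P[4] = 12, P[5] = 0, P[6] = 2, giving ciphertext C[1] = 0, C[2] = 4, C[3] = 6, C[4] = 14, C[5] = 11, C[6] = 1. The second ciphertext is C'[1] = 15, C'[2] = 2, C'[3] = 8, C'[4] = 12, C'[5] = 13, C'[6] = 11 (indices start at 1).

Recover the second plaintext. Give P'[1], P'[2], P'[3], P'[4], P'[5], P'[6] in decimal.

P'[1] = 6, P'[2] = 3, P'[3] = 2, P'[4] = 14, P'[5] = 6, P'[6] = 8

In CTR with a reused counter, both messages share the same keystream S_i, so C_i ⊕ C'_i = P_i ⊕ P'_i and thus P'_i = P_i ⊕ C_i ⊕ C'_i.
P'[1]: 9 ⊕ 0 ⊕ 15 = 6.
P'[2]: 5 ⊕ 4 ⊕ 2 = 3.
P'[3]: 12 ⊕ 6 ⊕ 8 = 2.
P'[4]: 12 ⊕ 14 ⊕ 12 = 14.
P'[5]: 0 ⊕ 11 ⊕ 13 = 6.
P'[6]: 2 ⊕ 1 ⊕ 11 = 8.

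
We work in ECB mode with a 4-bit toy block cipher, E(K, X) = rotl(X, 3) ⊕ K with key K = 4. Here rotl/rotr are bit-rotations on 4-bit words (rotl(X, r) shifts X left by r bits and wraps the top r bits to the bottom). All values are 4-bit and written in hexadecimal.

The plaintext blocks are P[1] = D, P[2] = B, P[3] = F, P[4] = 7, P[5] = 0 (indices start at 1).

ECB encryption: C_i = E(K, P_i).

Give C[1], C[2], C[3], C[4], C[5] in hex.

C[1]: E(K, D) = A.
C[2]: E(K, B) = 9.
C[3]: E(K, F) = B.
C[4]: E(K, 7) = F.
C[5]: E(K, 0) = 4.

C[1] = A, C[2] = 9, C[3] = B, C[4] = F, C[5] = 4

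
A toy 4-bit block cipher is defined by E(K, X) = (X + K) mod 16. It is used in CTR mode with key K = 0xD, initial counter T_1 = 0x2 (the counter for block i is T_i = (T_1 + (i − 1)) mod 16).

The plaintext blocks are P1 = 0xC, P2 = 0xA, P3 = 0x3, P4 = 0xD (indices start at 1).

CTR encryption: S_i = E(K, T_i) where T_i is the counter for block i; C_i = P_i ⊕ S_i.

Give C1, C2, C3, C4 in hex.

C1: T = 0x2, S = E(K, T) = 0xF; 0xC ⊕ 0xF = 0x3.
C2: T = 0x3, S = E(K, T) = 0x0; 0xA ⊕ 0x0 = 0xA.
C3: T = 0x4, S = E(K, T) = 0x1; 0x3 ⊕ 0x1 = 0x2.
C4: T = 0x5, S = E(K, T) = 0x2; 0xD ⊕ 0x2 = 0xF.

C1 = 0x3, C2 = 0xA, C3 = 0x2, C4 = 0xF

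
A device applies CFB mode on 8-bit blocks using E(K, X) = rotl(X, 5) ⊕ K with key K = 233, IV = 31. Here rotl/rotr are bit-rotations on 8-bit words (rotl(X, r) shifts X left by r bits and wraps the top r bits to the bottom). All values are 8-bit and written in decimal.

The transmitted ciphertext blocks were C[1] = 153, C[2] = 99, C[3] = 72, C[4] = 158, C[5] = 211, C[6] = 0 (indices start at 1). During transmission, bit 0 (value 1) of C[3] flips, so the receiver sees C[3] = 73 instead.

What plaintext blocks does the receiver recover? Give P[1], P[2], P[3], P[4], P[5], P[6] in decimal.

CFB decryption: P_i = C_i ⊕ E(K, C_{i−1}), with C_{0} = IV.
Only C[3] changed, to 73. In CFB, a change in C_i flips the same bit in P_i and garbles P_{i+1}. Decrypting the received ciphertext:
P[1]: E(K, 31) = 10; 153 ⊕ 10 = 147.
P[2]: E(K, 153) = 218; 99 ⊕ 218 = 185.
P[3]: E(K, 99) = 133; 73 ⊕ 133 = 204.
P[4]: E(K, 73) = 192; 158 ⊕ 192 = 94.
P[5]: E(K, 158) = 58; 211 ⊕ 58 = 233.
P[6]: E(K, 211) = 147; 0 ⊕ 147 = 147.
Blocks that differ from the original plaintext: P[3], P[4].

P[1] = 147, P[2] = 185, P[3] = 204, P[4] = 94, P[5] = 233, P[6] = 147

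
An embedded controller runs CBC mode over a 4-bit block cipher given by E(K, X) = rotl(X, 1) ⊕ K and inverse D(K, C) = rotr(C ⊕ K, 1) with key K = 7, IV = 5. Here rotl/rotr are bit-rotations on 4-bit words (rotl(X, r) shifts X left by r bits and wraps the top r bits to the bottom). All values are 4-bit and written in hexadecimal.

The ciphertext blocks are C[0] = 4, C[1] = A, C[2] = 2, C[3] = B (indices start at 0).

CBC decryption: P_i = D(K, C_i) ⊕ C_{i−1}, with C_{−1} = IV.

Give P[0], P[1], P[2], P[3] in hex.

P[0]: D(K, 4) = 9; 9 ⊕ 5 = C.
P[1]: D(K, A) = E; E ⊕ 4 = A.
P[2]: D(K, 2) = A; A ⊕ A = 0.
P[3]: D(K, B) = 6; 6 ⊕ 2 = 4.

P[0] = C, P[1] = A, P[2] = 0, P[3] = 4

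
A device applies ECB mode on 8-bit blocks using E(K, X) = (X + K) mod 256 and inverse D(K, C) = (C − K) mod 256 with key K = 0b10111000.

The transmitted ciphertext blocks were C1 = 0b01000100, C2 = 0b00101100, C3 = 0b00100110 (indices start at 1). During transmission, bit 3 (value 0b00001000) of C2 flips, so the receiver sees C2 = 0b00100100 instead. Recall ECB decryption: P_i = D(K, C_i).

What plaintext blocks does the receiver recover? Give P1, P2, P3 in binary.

Only C2 changed, to 0b00100100. In ECB, a change in C_i affects only P_i. Decrypting the received ciphertext:
P1: D(K, 0b01000100) = 0b10001100.
P2: D(K, 0b00100100) = 0b01101100.
P3: D(K, 0b00100110) = 0b01101110.
Blocks that differ from the original plaintext: P2.

P1 = 0b10001100, P2 = 0b01101100, P3 = 0b01101110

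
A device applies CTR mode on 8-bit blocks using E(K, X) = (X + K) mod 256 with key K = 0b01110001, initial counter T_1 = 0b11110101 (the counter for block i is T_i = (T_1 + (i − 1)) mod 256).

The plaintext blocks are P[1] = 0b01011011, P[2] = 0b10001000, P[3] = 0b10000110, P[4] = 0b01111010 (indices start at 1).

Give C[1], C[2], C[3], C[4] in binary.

CTR encryption: S_i = E(K, T_i) where T_i is the counter for block i; C_i = P_i ⊕ S_i.
C[1]: T = 0b11110101, S = E(K, T) = 0b01100110; 0b01011011 ⊕ 0b01100110 = 0b00111101.
C[2]: T = 0b11110110, S = E(K, T) = 0b01100111; 0b10001000 ⊕ 0b01100111 = 0b11101111.
C[3]: T = 0b11110111, S = E(K, T) = 0b01101000; 0b10000110 ⊕ 0b01101000 = 0b11101110.
C[4]: T = 0b11111000, S = E(K, T) = 0b01101001; 0b01111010 ⊕ 0b01101001 = 0b00010011.

C[1] = 0b00111101, C[2] = 0b11101111, C[3] = 0b11101110, C[4] = 0b00010011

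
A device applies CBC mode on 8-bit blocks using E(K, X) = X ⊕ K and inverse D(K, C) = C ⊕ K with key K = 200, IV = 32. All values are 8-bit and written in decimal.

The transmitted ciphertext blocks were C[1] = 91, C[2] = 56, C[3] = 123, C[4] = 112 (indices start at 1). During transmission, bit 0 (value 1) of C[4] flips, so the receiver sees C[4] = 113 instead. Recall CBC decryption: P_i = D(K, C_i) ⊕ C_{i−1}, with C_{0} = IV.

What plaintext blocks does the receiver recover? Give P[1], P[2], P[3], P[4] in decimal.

Only C[4] changed, to 113. In CBC, a change in C_i garbles P_i and flips the same bit in P_{i+1}. Decrypting the received ciphertext:
P[1]: D(K, 91) = 147; 147 ⊕ 32 = 179.
P[2]: D(K, 56) = 240; 240 ⊕ 91 = 171.
P[3]: D(K, 123) = 179; 179 ⊕ 56 = 139.
P[4]: D(K, 113) = 185; 185 ⊕ 123 = 194.
Blocks that differ from the original plaintext: P[4].

P[1] = 179, P[2] = 171, P[3] = 139, P[4] = 194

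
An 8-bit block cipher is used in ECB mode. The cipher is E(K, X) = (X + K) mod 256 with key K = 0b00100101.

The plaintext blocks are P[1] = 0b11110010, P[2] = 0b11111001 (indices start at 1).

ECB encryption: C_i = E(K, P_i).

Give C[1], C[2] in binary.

C[1] = 0b00010111, C[2] = 0b00011110

C[1]: E(K, 0b11110010) = 0b00010111.
C[2]: E(K, 0b11111001) = 0b00011110.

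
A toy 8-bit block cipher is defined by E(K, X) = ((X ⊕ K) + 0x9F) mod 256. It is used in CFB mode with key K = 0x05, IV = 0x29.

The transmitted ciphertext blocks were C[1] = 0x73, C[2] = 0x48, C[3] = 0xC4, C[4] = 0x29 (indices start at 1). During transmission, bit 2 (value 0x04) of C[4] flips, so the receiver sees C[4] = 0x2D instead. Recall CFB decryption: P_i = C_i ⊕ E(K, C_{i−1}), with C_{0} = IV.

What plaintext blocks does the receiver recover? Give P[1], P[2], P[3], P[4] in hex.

Only C[4] changed, to 0x2D. In CFB, a change in C_i flips the same bit in P_i and garbles P_{i+1}. Decrypting the received ciphertext:
P[1]: E(K, 0x29) = 0xCB; 0x73 ⊕ 0xCB = 0xB8.
P[2]: E(K, 0x73) = 0x15; 0x48 ⊕ 0x15 = 0x5D.
P[3]: E(K, 0x48) = 0xEC; 0xC4 ⊕ 0xEC = 0x28.
P[4]: E(K, 0xC4) = 0x60; 0x2D ⊕ 0x60 = 0x4D.
Blocks that differ from the original plaintext: P[4].

P[1] = 0xB8, P[2] = 0x5D, P[3] = 0x28, P[4] = 0x4D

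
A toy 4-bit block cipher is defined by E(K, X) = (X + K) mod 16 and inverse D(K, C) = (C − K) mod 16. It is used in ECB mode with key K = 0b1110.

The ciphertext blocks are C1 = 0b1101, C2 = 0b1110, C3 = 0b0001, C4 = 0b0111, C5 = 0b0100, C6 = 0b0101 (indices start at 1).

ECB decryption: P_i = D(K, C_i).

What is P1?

P1: D(K, 0b1101) = 0b1111.

P1 = 0b1111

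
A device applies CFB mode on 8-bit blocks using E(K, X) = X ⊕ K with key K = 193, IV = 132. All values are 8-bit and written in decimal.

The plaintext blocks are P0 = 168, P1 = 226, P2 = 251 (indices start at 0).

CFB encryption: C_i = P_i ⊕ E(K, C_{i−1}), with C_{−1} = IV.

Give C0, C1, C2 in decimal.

C0: E(K, 132) = 69; 168 ⊕ 69 = 237.
C1: E(K, 237) = 44; 226 ⊕ 44 = 206.
C2: E(K, 206) = 15; 251 ⊕ 15 = 244.

C0 = 237, C1 = 206, C2 = 244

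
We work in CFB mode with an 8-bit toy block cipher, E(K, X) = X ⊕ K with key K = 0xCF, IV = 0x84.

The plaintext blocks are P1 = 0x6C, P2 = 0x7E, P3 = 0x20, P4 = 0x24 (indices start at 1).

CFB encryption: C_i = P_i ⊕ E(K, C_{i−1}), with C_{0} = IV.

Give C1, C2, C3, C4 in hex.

C1 = 0x27, C2 = 0x96, C3 = 0x79, C4 = 0x92

C1: E(K, 0x84) = 0x4B; 0x6C ⊕ 0x4B = 0x27.
C2: E(K, 0x27) = 0xE8; 0x7E ⊕ 0xE8 = 0x96.
C3: E(K, 0x96) = 0x59; 0x20 ⊕ 0x59 = 0x79.
C4: E(K, 0x79) = 0xB6; 0x24 ⊕ 0xB6 = 0x92.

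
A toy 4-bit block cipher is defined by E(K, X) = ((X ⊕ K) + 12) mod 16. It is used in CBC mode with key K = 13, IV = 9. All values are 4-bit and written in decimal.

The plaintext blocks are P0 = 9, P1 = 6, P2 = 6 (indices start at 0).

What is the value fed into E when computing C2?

CBC encryption: C_i = E(K, P_i ⊕ C_{i−1}), with C_{−1} = IV.
C0: P0 ⊕ 9 = 0; E(K, 0) = 9.
C1: P1 ⊕ 9 = 15; E(K, 15) = 14.
C2: P2 ⊕ 14 = 8; E(K, 8) = 1.
So the input to E for block 2 is 8.

8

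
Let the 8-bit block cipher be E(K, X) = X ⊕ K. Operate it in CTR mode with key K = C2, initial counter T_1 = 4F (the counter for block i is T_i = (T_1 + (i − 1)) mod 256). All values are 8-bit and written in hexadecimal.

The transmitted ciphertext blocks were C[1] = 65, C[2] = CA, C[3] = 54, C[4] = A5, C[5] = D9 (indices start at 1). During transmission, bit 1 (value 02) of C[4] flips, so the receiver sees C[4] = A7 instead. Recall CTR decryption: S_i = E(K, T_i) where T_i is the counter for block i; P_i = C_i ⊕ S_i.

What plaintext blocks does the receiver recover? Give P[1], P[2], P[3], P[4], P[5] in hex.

P[1] = E8, P[2] = 58, P[3] = C7, P[4] = 37, P[5] = 48

Only C[4] changed, to A7. In CTR, a change in C_i flips the same bit in P_i only; the keystream is unaffected. Decrypting the received ciphertext:
P[1]: T = 4F, S = E(K, T) = 8D; 65 ⊕ 8D = E8.
P[2]: T = 50, S = E(K, T) = 92; CA ⊕ 92 = 58.
P[3]: T = 51, S = E(K, T) = 93; 54 ⊕ 93 = C7.
P[4]: T = 52, S = E(K, T) = 90; A7 ⊕ 90 = 37.
P[5]: T = 53, S = E(K, T) = 91; D9 ⊕ 91 = 48.
Blocks that differ from the original plaintext: P[4].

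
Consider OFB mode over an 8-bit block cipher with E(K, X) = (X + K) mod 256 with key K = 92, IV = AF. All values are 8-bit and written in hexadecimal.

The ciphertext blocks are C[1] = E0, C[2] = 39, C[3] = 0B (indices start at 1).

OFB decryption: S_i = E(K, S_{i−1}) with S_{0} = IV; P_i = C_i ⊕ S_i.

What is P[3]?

P[1]: S = E(K, AF) = 41; E0 ⊕ 41 = A1.
P[2]: S = E(K, 41) = D3; 39 ⊕ D3 = EA.
P[3]: S = E(K, D3) = 65; 0B ⊕ 65 = 6E.

P[3] = 6E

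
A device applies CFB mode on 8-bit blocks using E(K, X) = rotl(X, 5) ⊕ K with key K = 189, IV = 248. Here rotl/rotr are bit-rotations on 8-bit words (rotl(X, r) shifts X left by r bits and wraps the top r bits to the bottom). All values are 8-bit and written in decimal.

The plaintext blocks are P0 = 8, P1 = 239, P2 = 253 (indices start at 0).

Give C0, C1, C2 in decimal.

C0 = 170, C1 = 7, C2 = 160

CFB encryption: C_i = P_i ⊕ E(K, C_{i−1}), with C_{−1} = IV.
C0: E(K, 248) = 162; 8 ⊕ 162 = 170.
C1: E(K, 170) = 232; 239 ⊕ 232 = 7.
C2: E(K, 7) = 93; 253 ⊕ 93 = 160.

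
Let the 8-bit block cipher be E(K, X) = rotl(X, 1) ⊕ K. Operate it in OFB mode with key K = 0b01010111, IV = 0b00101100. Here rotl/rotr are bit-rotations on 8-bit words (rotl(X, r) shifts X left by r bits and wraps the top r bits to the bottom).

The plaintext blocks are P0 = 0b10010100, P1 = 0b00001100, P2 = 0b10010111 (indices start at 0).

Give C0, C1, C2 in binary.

OFB encryption: S_i = E(K, S_{i−1}) with S_{−1} = IV; C_i = P_i ⊕ S_i.
C0: S = E(K, 0b00101100) = 0b00001111; 0b10010100 ⊕ 0b00001111 = 0b10011011.
C1: S = E(K, 0b00001111) = 0b01001001; 0b00001100 ⊕ 0b01001001 = 0b01000101.
C2: S = E(K, 0b01001001) = 0b11000101; 0b10010111 ⊕ 0b11000101 = 0b01010010.

C0 = 0b10011011, C1 = 0b01000101, C2 = 0b01010010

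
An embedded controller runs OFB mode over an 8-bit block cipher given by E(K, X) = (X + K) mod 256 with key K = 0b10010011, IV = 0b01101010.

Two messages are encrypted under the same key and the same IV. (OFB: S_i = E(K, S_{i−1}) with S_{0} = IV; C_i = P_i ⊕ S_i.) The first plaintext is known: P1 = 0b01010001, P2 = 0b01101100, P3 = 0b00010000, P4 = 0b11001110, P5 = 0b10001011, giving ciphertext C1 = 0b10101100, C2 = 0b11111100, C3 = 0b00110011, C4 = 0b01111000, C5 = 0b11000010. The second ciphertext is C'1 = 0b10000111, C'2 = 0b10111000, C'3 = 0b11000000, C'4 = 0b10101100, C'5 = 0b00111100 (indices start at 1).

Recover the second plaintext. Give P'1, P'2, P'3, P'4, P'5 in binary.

P'1 = 0b01111010, P'2 = 0b00101000, P'3 = 0b11100011, P'4 = 0b00011010, P'5 = 0b01110101

In OFB with a reused IV, both messages share the same keystream S_i, so C_i ⊕ C'_i = P_i ⊕ P'_i and thus P'_i = P_i ⊕ C_i ⊕ C'_i.
P'1: 0b01010001 ⊕ 0b10101100 ⊕ 0b10000111 = 0b01111010.
P'2: 0b01101100 ⊕ 0b11111100 ⊕ 0b10111000 = 0b00101000.
P'3: 0b00010000 ⊕ 0b00110011 ⊕ 0b11000000 = 0b11100011.
P'4: 0b11001110 ⊕ 0b01111000 ⊕ 0b10101100 = 0b00011010.
P'5: 0b10001011 ⊕ 0b11000010 ⊕ 0b00111100 = 0b01110101.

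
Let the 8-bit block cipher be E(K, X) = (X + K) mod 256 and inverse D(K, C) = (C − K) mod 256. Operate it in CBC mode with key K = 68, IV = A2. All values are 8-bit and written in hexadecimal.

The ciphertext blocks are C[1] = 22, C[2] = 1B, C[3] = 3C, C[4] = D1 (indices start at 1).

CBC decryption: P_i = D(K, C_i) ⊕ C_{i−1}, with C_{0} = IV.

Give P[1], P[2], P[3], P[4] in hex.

P[1] = 18, P[2] = 91, P[3] = CF, P[4] = 55

P[1]: D(K, 22) = BA; BA ⊕ A2 = 18.
P[2]: D(K, 1B) = B3; B3 ⊕ 22 = 91.
P[3]: D(K, 3C) = D4; D4 ⊕ 1B = CF.
P[4]: D(K, D1) = 69; 69 ⊕ 3C = 55.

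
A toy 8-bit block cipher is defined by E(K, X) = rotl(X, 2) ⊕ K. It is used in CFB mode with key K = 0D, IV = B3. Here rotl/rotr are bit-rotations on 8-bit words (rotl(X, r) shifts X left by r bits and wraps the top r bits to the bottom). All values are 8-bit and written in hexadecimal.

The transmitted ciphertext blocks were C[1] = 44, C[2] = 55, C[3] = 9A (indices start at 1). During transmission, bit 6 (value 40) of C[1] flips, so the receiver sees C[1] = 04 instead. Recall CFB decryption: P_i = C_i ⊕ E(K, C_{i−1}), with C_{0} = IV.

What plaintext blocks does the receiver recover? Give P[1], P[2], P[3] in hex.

Only C[1] changed, to 04. In CFB, a change in C_i flips the same bit in P_i and garbles P_{i+1}. Decrypting the received ciphertext:
P[1]: E(K, B3) = C3; 04 ⊕ C3 = C7.
P[2]: E(K, 04) = 1D; 55 ⊕ 1D = 48.
P[3]: E(K, 55) = 58; 9A ⊕ 58 = C2.
Blocks that differ from the original plaintext: P[1], P[2].

P[1] = C7, P[2] = 48, P[3] = C2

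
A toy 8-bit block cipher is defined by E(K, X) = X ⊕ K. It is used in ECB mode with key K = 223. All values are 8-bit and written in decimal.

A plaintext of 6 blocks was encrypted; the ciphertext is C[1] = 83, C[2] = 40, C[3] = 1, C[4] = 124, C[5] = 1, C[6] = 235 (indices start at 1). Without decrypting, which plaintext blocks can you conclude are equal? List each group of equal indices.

ECB encrypts each block independently with the same key, so equal ciphertext blocks imply equal plaintext blocks.
C[3] = C[5] = 1, so P[3] = P[5].

P[3] = P[5]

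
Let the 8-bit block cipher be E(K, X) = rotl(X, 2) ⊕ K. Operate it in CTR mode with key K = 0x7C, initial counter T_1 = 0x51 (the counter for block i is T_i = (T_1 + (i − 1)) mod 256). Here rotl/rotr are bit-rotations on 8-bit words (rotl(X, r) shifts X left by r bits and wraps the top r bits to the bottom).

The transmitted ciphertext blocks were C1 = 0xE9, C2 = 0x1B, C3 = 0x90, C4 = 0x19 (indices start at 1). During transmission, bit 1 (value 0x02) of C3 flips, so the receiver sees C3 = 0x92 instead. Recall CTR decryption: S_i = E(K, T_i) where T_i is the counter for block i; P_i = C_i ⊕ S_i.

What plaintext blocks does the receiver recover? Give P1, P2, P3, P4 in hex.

Only C3 changed, to 0x92. In CTR, a change in C_i flips the same bit in P_i only; the keystream is unaffected. Decrypting the received ciphertext:
P1: T = 0x51, S = E(K, T) = 0x39; 0xE9 ⊕ 0x39 = 0xD0.
P2: T = 0x52, S = E(K, T) = 0x35; 0x1B ⊕ 0x35 = 0x2E.
P3: T = 0x53, S = E(K, T) = 0x31; 0x92 ⊕ 0x31 = 0xA3.
P4: T = 0x54, S = E(K, T) = 0x2D; 0x19 ⊕ 0x2D = 0x34.
Blocks that differ from the original plaintext: P3.

P1 = 0xD0, P2 = 0x2E, P3 = 0xA3, P4 = 0x34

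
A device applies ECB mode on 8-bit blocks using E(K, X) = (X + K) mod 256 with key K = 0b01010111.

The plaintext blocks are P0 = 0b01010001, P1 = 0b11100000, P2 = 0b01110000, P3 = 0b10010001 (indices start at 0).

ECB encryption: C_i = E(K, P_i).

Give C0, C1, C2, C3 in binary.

C0: E(K, 0b01010001) = 0b10101000.
C1: E(K, 0b11100000) = 0b00110111.
C2: E(K, 0b01110000) = 0b11000111.
C3: E(K, 0b10010001) = 0b11101000.

C0 = 0b10101000, C1 = 0b00110111, C2 = 0b11000111, C3 = 0b11101000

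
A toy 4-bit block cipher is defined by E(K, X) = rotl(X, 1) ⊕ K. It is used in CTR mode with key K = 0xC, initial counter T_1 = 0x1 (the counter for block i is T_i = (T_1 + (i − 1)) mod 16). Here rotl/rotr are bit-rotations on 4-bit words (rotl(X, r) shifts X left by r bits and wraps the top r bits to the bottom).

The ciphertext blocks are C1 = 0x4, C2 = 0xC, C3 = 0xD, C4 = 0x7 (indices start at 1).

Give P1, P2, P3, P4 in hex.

P1 = 0xA, P2 = 0x4, P3 = 0x7, P4 = 0x3

CTR decryption: S_i = E(K, T_i) where T_i is the counter for block i; P_i = C_i ⊕ S_i.
P1: T = 0x1, S = E(K, T) = 0xE; 0x4 ⊕ 0xE = 0xA.
P2: T = 0x2, S = E(K, T) = 0x8; 0xC ⊕ 0x8 = 0x4.
P3: T = 0x3, S = E(K, T) = 0xA; 0xD ⊕ 0xA = 0x7.
P4: T = 0x4, S = E(K, T) = 0x4; 0x7 ⊕ 0x4 = 0x3.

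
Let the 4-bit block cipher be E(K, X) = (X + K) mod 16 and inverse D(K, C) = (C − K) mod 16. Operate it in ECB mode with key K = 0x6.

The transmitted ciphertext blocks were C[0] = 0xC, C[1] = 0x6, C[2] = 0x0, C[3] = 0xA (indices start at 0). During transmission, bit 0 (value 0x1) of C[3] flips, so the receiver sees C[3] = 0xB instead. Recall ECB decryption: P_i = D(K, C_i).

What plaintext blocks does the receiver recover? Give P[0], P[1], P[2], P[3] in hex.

P[0] = 0x6, P[1] = 0x0, P[2] = 0xA, P[3] = 0x5

Only C[3] changed, to 0xB. In ECB, a change in C_i affects only P_i. Decrypting the received ciphertext:
P[0]: D(K, 0xC) = 0x6.
P[1]: D(K, 0x6) = 0x0.
P[2]: D(K, 0x0) = 0xA.
P[3]: D(K, 0xB) = 0x5.
Blocks that differ from the original plaintext: P[3].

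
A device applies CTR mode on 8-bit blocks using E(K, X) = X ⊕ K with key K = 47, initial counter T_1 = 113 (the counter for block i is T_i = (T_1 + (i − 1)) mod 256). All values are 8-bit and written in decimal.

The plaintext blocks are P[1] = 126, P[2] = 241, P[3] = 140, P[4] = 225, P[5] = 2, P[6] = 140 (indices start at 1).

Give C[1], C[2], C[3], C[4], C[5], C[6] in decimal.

C[1] = 32, C[2] = 172, C[3] = 208, C[4] = 186, C[5] = 88, C[6] = 213

CTR encryption: S_i = E(K, T_i) where T_i is the counter for block i; C_i = P_i ⊕ S_i.
C[1]: T = 113, S = E(K, T) = 94; 126 ⊕ 94 = 32.
C[2]: T = 114, S = E(K, T) = 93; 241 ⊕ 93 = 172.
C[3]: T = 115, S = E(K, T) = 92; 140 ⊕ 92 = 208.
C[4]: T = 116, S = E(K, T) = 91; 225 ⊕ 91 = 186.
C[5]: T = 117, S = E(K, T) = 90; 2 ⊕ 90 = 88.
C[6]: T = 118, S = E(K, T) = 89; 140 ⊕ 89 = 213.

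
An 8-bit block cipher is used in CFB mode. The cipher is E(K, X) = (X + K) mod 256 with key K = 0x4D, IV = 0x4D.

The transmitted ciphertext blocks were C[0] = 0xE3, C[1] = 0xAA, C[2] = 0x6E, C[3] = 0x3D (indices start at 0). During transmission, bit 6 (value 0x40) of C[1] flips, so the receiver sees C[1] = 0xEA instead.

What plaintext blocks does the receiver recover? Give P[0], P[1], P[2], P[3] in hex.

CFB decryption: P_i = C_i ⊕ E(K, C_{i−1}), with C_{−1} = IV.
Only C[1] changed, to 0xEA. In CFB, a change in C_i flips the same bit in P_i and garbles P_{i+1}. Decrypting the received ciphertext:
P[0]: E(K, 0x4D) = 0x9A; 0xE3 ⊕ 0x9A = 0x79.
P[1]: E(K, 0xE3) = 0x30; 0xEA ⊕ 0x30 = 0xDA.
P[2]: E(K, 0xEA) = 0x37; 0x6E ⊕ 0x37 = 0x59.
P[3]: E(K, 0x6E) = 0xBB; 0x3D ⊕ 0xBB = 0x86.
Blocks that differ from the original plaintext: P[1], P[2].

P[0] = 0x79, P[1] = 0xDA, P[2] = 0x59, P[3] = 0x86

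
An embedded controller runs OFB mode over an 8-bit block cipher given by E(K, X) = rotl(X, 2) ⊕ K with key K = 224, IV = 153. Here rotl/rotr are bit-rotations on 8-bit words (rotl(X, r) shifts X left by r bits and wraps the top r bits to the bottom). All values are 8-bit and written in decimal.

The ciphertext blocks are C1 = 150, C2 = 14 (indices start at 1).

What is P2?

P2 = 244

OFB decryption: S_i = E(K, S_{i−1}) with S_{0} = IV; P_i = C_i ⊕ S_i.
P1: S = E(K, 153) = 134; 150 ⊕ 134 = 16.
P2: S = E(K, 134) = 250; 14 ⊕ 250 = 244.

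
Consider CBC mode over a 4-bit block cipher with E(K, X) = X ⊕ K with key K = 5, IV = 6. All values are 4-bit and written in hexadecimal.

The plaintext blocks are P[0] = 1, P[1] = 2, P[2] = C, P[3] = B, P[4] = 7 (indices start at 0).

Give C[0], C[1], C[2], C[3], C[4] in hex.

C[0] = 2, C[1] = 5, C[2] = C, C[3] = 2, C[4] = 0

CBC encryption: C_i = E(K, P_i ⊕ C_{i−1}), with C_{−1} = IV.
C[0]: P[0] ⊕ 6 = 7; E(K, 7) = 2.
C[1]: P[1] ⊕ 2 = 0; E(K, 0) = 5.
C[2]: P[2] ⊕ 5 = 9; E(K, 9) = C.
C[3]: P[3] ⊕ C = 7; E(K, 7) = 2.
C[4]: P[4] ⊕ 2 = 5; E(K, 5) = 0.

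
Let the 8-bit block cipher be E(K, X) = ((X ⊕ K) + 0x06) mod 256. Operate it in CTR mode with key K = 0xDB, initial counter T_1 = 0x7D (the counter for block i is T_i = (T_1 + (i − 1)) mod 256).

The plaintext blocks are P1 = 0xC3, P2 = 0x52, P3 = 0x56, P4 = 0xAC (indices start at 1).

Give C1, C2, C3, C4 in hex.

C1 = 0x6F, C2 = 0xF9, C3 = 0xFC, C4 = 0xCD

CTR encryption: S_i = E(K, T_i) where T_i is the counter for block i; C_i = P_i ⊕ S_i.
C1: T = 0x7D, S = E(K, T) = 0xAC; 0xC3 ⊕ 0xAC = 0x6F.
C2: T = 0x7E, S = E(K, T) = 0xAB; 0x52 ⊕ 0xAB = 0xF9.
C3: T = 0x7F, S = E(K, T) = 0xAA; 0x56 ⊕ 0xAA = 0xFC.
C4: T = 0x80, S = E(K, T) = 0x61; 0xAC ⊕ 0x61 = 0xCD.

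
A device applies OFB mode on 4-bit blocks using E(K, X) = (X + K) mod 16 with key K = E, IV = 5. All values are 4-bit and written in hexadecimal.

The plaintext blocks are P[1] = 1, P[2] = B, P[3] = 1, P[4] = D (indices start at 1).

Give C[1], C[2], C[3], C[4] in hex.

OFB encryption: S_i = E(K, S_{i−1}) with S_{0} = IV; C_i = P_i ⊕ S_i.
C[1]: S = E(K, 5) = 3; 1 ⊕ 3 = 2.
C[2]: S = E(K, 3) = 1; B ⊕ 1 = A.
C[3]: S = E(K, 1) = F; 1 ⊕ F = E.
C[4]: S = E(K, F) = D; D ⊕ D = 0.

C[1] = 2, C[2] = A, C[3] = E, C[4] = 0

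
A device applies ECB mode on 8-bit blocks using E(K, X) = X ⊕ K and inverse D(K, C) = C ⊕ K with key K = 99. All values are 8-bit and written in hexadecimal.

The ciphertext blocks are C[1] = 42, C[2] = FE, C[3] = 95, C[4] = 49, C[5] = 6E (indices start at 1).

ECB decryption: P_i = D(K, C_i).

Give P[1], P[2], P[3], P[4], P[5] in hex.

P[1] = DB, P[2] = 67, P[3] = 0C, P[4] = D0, P[5] = F7

P[1]: D(K, 42) = DB.
P[2]: D(K, FE) = 67.
P[3]: D(K, 95) = 0C.
P[4]: D(K, 49) = D0.
P[5]: D(K, 6E) = F7.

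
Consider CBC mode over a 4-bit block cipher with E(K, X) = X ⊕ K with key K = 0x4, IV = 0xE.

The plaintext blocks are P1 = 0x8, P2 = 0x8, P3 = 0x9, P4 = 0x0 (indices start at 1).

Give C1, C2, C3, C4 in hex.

CBC encryption: C_i = E(K, P_i ⊕ C_{i−1}), with C_{0} = IV.
C1: P1 ⊕ 0xE = 0x6; E(K, 0x6) = 0x2.
C2: P2 ⊕ 0x2 = 0xA; E(K, 0xA) = 0xE.
C3: P3 ⊕ 0xE = 0x7; E(K, 0x7) = 0x3.
C4: P4 ⊕ 0x3 = 0x3; E(K, 0x3) = 0x7.

C1 = 0x2, C2 = 0xE, C3 = 0x3, C4 = 0x7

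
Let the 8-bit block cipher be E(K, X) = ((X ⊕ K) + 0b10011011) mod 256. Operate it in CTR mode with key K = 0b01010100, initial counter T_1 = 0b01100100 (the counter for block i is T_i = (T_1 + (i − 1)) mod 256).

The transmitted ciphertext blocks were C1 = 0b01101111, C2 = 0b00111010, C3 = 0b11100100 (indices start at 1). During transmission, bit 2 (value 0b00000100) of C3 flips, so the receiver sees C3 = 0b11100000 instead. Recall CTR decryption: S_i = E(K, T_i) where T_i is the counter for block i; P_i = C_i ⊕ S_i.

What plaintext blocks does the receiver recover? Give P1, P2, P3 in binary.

Only C3 changed, to 0b11100000. In CTR, a change in C_i flips the same bit in P_i only; the keystream is unaffected. Decrypting the received ciphertext:
P1: T = 0b01100100, S = E(K, T) = 0b11001011; 0b01101111 ⊕ 0b11001011 = 0b10100100.
P2: T = 0b01100101, S = E(K, T) = 0b11001100; 0b00111010 ⊕ 0b11001100 = 0b11110110.
P3: T = 0b01100110, S = E(K, T) = 0b11001101; 0b11100000 ⊕ 0b11001101 = 0b00101101.
Blocks that differ from the original plaintext: P3.

P1 = 0b10100100, P2 = 0b11110110, P3 = 0b00101101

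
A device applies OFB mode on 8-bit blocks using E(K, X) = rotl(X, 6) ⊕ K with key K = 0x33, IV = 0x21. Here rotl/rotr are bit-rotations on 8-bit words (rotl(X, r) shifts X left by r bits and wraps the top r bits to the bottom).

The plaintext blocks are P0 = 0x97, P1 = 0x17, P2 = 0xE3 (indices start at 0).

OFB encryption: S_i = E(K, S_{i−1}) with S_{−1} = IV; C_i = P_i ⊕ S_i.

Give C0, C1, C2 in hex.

C0: S = E(K, 0x21) = 0x7B; 0x97 ⊕ 0x7B = 0xEC.
C1: S = E(K, 0x7B) = 0xED; 0x17 ⊕ 0xED = 0xFA.
C2: S = E(K, 0xED) = 0x48; 0xE3 ⊕ 0x48 = 0xAB.

C0 = 0xEC, C1 = 0xFA, C2 = 0xAB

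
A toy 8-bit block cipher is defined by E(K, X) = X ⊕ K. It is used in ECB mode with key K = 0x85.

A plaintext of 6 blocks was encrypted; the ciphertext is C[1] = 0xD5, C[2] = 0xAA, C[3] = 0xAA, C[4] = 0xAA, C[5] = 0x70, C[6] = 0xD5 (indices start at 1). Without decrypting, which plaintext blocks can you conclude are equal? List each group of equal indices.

ECB encrypts each block independently with the same key, so equal ciphertext blocks imply equal plaintext blocks.
C[1] = C[6] = 0xD5, so P[1] = P[6].
C[2] = C[3] = C[4] = 0xAA, so P[2] = P[3] = P[4].

P[1] = P[6]; P[2] = P[3] = P[4]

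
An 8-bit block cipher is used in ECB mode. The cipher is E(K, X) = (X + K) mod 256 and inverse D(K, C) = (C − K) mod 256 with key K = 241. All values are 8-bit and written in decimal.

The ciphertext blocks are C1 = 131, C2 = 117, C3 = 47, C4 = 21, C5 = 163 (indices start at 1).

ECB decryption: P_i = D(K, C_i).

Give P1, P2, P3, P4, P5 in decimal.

P1 = 146, P2 = 132, P3 = 62, P4 = 36, P5 = 178

P1: D(K, 131) = 146.
P2: D(K, 117) = 132.
P3: D(K, 47) = 62.
P4: D(K, 21) = 36.
P5: D(K, 163) = 178.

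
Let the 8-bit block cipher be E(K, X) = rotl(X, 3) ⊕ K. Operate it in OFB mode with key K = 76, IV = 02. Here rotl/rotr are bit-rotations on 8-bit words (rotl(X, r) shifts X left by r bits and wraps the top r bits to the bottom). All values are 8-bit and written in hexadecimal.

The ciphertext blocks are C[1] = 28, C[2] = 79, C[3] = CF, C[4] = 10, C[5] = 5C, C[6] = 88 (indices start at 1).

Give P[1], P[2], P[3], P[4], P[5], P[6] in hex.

P[1] = 4E, P[2] = 3C, P[3] = 93, P[4] = 84, P[5] = 8E, P[6] = 68

OFB decryption: S_i = E(K, S_{i−1}) with S_{0} = IV; P_i = C_i ⊕ S_i.
P[1]: S = E(K, 02) = 66; 28 ⊕ 66 = 4E.
P[2]: S = E(K, 66) = 45; 79 ⊕ 45 = 3C.
P[3]: S = E(K, 45) = 5C; CF ⊕ 5C = 93.
P[4]: S = E(K, 5C) = 94; 10 ⊕ 94 = 84.
P[5]: S = E(K, 94) = D2; 5C ⊕ D2 = 8E.
P[6]: S = E(K, D2) = E0; 88 ⊕ E0 = 68.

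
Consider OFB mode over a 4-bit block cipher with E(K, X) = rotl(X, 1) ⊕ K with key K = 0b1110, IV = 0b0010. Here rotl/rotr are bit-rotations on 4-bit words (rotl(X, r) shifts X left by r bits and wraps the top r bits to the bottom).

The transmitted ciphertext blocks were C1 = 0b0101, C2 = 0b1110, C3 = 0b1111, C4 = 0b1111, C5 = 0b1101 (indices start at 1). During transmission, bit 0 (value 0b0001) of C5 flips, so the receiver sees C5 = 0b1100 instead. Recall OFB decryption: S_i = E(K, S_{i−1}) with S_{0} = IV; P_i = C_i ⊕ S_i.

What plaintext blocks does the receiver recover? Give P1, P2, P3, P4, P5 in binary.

Only C5 changed, to 0b1100. In OFB, a change in C_i flips the same bit in P_i only; the keystream is unaffected. Decrypting the received ciphertext:
P1: S = E(K, 0b0010) = 0b1010; 0b0101 ⊕ 0b1010 = 0b1111.
P2: S = E(K, 0b1010) = 0b1011; 0b1110 ⊕ 0b1011 = 0b0101.
P3: S = E(K, 0b1011) = 0b1001; 0b1111 ⊕ 0b1001 = 0b0110.
P4: S = E(K, 0b1001) = 0b1101; 0b1111 ⊕ 0b1101 = 0b0010.
P5: S = E(K, 0b1101) = 0b0101; 0b1100 ⊕ 0b0101 = 0b1001.
Blocks that differ from the original plaintext: P5.

P1 = 0b1111, P2 = 0b0101, P3 = 0b0110, P4 = 0b0010, P5 = 0b1001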